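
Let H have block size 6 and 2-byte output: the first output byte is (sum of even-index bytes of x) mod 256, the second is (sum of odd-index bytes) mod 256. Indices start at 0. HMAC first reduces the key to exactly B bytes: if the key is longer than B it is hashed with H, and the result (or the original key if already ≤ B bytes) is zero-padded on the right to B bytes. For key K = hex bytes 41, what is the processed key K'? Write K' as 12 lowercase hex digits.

410000000000

Key hex bytes 41 is 1 byte ≤ B = 6; zero-pad to 6 bytes: K' = 41 00 00 00 00 00.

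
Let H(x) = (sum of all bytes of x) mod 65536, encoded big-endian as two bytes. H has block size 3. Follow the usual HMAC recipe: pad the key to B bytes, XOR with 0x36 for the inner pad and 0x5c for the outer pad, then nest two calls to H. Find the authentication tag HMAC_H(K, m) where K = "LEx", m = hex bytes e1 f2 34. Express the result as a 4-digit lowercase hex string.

Key "LEx" = 4c 45 78 is exactly B = 3 bytes: K' = 4c 45 78.
K' ⊕ ipad = 7a 73 4e.  K' ⊕ opad = 10 19 24.
Inner input = (K'⊕ipad) ∥ m = 7a 73 4e ∥ e1 f2 34.
Inner hash: sum = 122+115+78+225+242+52 = 834 → 03 42.
Outer input = (K'⊕opad) ∥ inner = 10 19 24 ∥ 03 42.
Outer hash (tag): sum = 16+25+36+3+66 = 146 → 00 92.

0092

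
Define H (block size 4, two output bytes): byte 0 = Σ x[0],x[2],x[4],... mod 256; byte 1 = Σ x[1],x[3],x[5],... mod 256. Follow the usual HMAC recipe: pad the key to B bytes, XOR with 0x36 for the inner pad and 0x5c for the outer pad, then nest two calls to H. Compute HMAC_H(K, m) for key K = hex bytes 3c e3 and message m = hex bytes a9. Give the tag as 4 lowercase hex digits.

Key hex bytes 3c e3 is 2 bytes ≤ B = 4; zero-pad to 4 bytes: K' = 3c e3 00 00.
K' ⊕ ipad = 0a d5 36 36.  K' ⊕ opad = 60 bf 5c 5c.
Inner input = (K'⊕ipad) ∥ m = 0a d5 36 36 ∥ a9.
Inner hash: even-index sum = 233 mod 256 = 233; odd-index sum = 267 mod 256 = 11 → e9 0b.
Outer input = (K'⊕opad) ∥ inner = 60 bf 5c 5c ∥ e9 0b.
Outer hash (tag): even-index sum = 421 mod 256 = 165; odd-index sum = 294 mod 256 = 38 → a5 26.

a526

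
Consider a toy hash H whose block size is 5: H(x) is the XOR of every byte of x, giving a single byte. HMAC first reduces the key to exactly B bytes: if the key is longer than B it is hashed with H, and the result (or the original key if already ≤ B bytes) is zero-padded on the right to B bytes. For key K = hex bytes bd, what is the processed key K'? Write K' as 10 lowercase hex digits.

Key hex bytes bd is 1 byte ≤ B = 5; zero-pad to 5 bytes: K' = bd 00 00 00 00.

bd00000000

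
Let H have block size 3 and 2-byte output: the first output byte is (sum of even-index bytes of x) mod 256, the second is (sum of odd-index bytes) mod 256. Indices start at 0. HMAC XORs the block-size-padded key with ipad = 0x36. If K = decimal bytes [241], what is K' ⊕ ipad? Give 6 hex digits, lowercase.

Key decimal bytes [241] = f1 is 1 byte ≤ B = 3; zero-pad to 3 bytes: K' = f1 00 00.
XOR each byte with 0x36: f1⊕36=c7, 00⊕36=36, 00⊕36=36.

c73636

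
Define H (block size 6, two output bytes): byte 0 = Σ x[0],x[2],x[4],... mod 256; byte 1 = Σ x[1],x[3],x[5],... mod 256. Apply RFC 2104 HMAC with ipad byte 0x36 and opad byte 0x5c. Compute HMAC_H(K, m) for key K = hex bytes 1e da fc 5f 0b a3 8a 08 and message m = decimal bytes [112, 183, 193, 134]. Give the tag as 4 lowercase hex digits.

Key hex bytes 1e da fc 5f 0b a3 8a 08 is 8 bytes > B = 6, so hash it first: H(key) = af e4, then zero-pad to 6 bytes: K' = af e4 00 00 00 00.
K' ⊕ ipad = 99 d2 36 36 36 36.  K' ⊕ opad = f3 b8 5c 5c 5c 5c.
Inner input = (K'⊕ipad) ∥ m = 99 d2 36 36 36 36 ∥ 70 b7 c1 86.
Inner hash: even-index sum = 566 mod 256 = 54; odd-index sum = 635 mod 256 = 123 → 36 7b.
Outer input = (K'⊕opad) ∥ inner = f3 b8 5c 5c 5c 5c ∥ 36 7b.
Outer hash (tag): even-index sum = 481 mod 256 = 225; odd-index sum = 491 mod 256 = 235 → e1 eb.

e1eb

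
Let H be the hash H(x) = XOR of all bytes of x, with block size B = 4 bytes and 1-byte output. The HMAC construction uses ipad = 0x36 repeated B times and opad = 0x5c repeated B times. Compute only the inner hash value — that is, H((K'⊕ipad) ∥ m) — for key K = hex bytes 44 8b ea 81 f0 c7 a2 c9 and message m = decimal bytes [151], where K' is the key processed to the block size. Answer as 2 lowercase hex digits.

Key hex bytes 44 8b ea 81 f0 c7 a2 c9 is 8 bytes > B = 4, so hash it first: H(key) = f8, then zero-pad to 4 bytes: K' = f8 00 00 00.
K' ⊕ ipad = ce 36 36 36.
Inner input = ce 36 36 36 ∥ 97.
Inner hash: XOR ce⊕36⊕36⊕36⊕97 = 6f.

6f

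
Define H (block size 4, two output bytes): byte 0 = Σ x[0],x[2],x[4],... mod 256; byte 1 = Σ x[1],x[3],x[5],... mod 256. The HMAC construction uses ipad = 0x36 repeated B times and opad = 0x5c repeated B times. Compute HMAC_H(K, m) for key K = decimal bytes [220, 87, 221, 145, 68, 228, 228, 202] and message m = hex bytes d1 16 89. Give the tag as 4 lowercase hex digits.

Key decimal bytes [220, 87, 221, 145, 68, 228, 228, 202] = dc 57 dd 91 44 e4 e4 ca is 8 bytes > B = 4, so hash it first: H(key) = e1 96, then zero-pad to 4 bytes: K' = e1 96 00 00.
K' ⊕ ipad = d7 a0 36 36.  K' ⊕ opad = bd ca 5c 5c.
Inner input = (K'⊕ipad) ∥ m = d7 a0 36 36 ∥ d1 16 89.
Inner hash: even-index sum = 615 mod 256 = 103; odd-index sum = 236 mod 256 = 236 → 67 ec.
Outer input = (K'⊕opad) ∥ inner = bd ca 5c 5c ∥ 67 ec.
Outer hash (tag): even-index sum = 384 mod 256 = 128; odd-index sum = 530 mod 256 = 18 → 80 12.

8012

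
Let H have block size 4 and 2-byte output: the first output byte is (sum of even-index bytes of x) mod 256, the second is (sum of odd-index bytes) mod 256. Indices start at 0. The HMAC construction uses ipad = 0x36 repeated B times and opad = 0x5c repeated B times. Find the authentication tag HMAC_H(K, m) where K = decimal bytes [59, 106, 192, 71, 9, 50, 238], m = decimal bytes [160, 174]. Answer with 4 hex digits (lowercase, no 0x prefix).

Key decimal bytes [59, 106, 192, 71, 9, 50, 238] = 3b 6a c0 47 09 32 ee is 7 bytes > B = 4, so hash it first: H(key) = f2 e3, then zero-pad to 4 bytes: K' = f2 e3 00 00.
K' ⊕ ipad = c4 d5 36 36.  K' ⊕ opad = ae bf 5c 5c.
Inner input = (K'⊕ipad) ∥ m = c4 d5 36 36 ∥ a0 ae.
Inner hash: even-index sum = 410 mod 256 = 154; odd-index sum = 441 mod 256 = 185 → 9a b9.
Outer input = (K'⊕opad) ∥ inner = ae bf 5c 5c ∥ 9a b9.
Outer hash (tag): even-index sum = 420 mod 256 = 164; odd-index sum = 468 mod 256 = 212 → a4 d4.

a4d4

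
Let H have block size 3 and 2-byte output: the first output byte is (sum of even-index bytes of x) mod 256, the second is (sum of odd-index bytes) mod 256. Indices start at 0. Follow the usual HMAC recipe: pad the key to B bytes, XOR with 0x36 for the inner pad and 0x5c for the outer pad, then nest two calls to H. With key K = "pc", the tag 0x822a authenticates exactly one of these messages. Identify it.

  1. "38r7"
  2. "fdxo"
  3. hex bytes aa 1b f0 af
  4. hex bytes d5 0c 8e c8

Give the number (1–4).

1

Key "pc" = 70 63 is 2 bytes ≤ B = 3; zero-pad to 3 bytes: K' = 70 63 00.
K' ⊕ ipad = 46 55 36; K' ⊕ opad = 2c 3f 5c.
m1: inner = H(46 55 36 33 38 72 37) = eb fa; tag = H(2c 3f 5c eb fa) = 822a ← matches
m2: inner = H(46 55 36 66 64 78 6f) = 4f 33; tag = H(2c 3f 5c 4f 33) = bb8e
m3: inner = H(46 55 36 aa 1b f0 af) = 46 ef; tag = H(2c 3f 5c 46 ef) = 7785
m4: inner = H(46 55 36 d5 0c 8e c8) = 50 b8; tag = H(2c 3f 5c 50 b8) = 408f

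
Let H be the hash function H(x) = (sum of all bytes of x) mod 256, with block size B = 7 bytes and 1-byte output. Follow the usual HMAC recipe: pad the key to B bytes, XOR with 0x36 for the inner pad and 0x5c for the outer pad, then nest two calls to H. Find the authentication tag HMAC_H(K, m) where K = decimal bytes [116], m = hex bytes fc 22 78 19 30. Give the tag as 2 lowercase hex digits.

Key decimal bytes [116] = 74 is 1 byte ≤ B = 7; zero-pad to 7 bytes: K' = 74 00 00 00 00 00 00.
K' ⊕ ipad = 42 36 36 36 36 36 36.  K' ⊕ opad = 28 5c 5c 5c 5c 5c 5c.
Inner input = (K'⊕ipad) ∥ m = 42 36 36 36 36 36 36 ∥ fc 22 78 19 30.
Inner hash: sum = 66+54+54+54+54+54+54+252+34+120+25+48 = 869; mod 256 = 101 → 65.
Outer input = (K'⊕opad) ∥ inner = 28 5c 5c 5c 5c 5c 5c ∥ 65.
Outer hash (tag): sum = 40+92+92+92+92+92+92+101 = 693; mod 256 = 181 → b5.

b5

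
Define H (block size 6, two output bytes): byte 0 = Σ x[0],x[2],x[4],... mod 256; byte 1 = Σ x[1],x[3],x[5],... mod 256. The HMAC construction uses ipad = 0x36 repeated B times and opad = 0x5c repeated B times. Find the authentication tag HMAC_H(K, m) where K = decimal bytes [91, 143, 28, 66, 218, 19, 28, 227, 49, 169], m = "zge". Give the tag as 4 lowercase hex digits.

6dfd

Key decimal bytes [91, 143, 28, 66, 218, 19, 28, 227, 49, 169] = 5b 8f 1c 42 da 13 1c e3 31 a9 is 10 bytes > B = 6, so hash it first: H(key) = 9e 70, then zero-pad to 6 bytes: K' = 9e 70 00 00 00 00.
K' ⊕ ipad = a8 46 36 36 36 36.  K' ⊕ opad = c2 2c 5c 5c 5c 5c.
Inner input = (K'⊕ipad) ∥ m = a8 46 36 36 36 36 ∥ 7a 67 65.
Inner hash: even-index sum = 499 mod 256 = 243; odd-index sum = 281 mod 256 = 25 → f3 19.
Outer input = (K'⊕opad) ∥ inner = c2 2c 5c 5c 5c 5c ∥ f3 19.
Outer hash (tag): even-index sum = 621 mod 256 = 109; odd-index sum = 253 mod 256 = 253 → 6d fd.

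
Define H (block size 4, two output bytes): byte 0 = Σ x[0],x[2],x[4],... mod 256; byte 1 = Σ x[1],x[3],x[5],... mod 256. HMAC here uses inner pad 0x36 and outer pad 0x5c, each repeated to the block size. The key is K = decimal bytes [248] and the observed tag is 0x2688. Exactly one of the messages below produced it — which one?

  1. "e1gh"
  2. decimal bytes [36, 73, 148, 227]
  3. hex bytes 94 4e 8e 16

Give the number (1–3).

Key decimal bytes [248] = f8 is 1 byte ≤ B = 4; zero-pad to 4 bytes: K' = f8 00 00 00.
K' ⊕ ipad = ce 36 36 36; K' ⊕ opad = a4 5c 5c 5c.
m1: inner = H(ce 36 36 36 65 31 67 68) = d0 05; tag = H(a4 5c 5c 5c d0 05) = d0bd
m2: inner = H(ce 36 36 36 24 49 94 e3) = bc 98; tag = H(a4 5c 5c 5c bc 98) = bc50
m3: inner = H(ce 36 36 36 94 4e 8e 16) = 26 d0; tag = H(a4 5c 5c 5c 26 d0) = 2688 ← matches

3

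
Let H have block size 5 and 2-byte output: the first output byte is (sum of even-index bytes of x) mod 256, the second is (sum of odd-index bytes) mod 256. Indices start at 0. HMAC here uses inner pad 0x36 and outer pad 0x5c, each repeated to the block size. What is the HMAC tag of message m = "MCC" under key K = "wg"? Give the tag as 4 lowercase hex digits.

fa87

Key "wg" = 77 67 is 2 bytes ≤ B = 5; zero-pad to 5 bytes: K' = 77 67 00 00 00.
K' ⊕ ipad = 41 51 36 36 36.  K' ⊕ opad = 2b 3b 5c 5c 5c.
Inner input = (K'⊕ipad) ∥ m = 41 51 36 36 36 ∥ 4d 43 43.
Inner hash: even-index sum = 240 mod 256 = 240; odd-index sum = 279 mod 256 = 23 → f0 17.
Outer input = (K'⊕opad) ∥ inner = 2b 3b 5c 5c 5c ∥ f0 17.
Outer hash (tag): even-index sum = 250 mod 256 = 250; odd-index sum = 391 mod 256 = 135 → fa 87.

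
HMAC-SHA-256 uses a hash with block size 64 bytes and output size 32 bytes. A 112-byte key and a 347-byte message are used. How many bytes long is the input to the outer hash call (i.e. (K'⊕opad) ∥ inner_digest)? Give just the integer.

96

Key is 112 > 64 bytes, so it is hashed to 32 bytes then zero-padded to 64: |K'| = 64.
Outer input = (K'⊕opad) ∥ H(inner) → 64 + 32 = 96 bytes.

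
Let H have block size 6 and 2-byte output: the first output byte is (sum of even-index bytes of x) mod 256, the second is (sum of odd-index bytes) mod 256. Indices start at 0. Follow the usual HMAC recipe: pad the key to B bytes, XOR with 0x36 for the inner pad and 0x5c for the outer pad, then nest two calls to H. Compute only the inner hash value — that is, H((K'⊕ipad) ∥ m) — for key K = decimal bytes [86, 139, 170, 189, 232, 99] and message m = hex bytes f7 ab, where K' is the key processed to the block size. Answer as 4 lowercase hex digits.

Key decimal bytes [86, 139, 170, 189, 232, 99] = 56 8b aa bd e8 63 is exactly B = 6 bytes: K' = 56 8b aa bd e8 63.
K' ⊕ ipad = 60 bd 9c 8b de 55.
Inner input = 60 bd 9c 8b de 55 ∥ f7 ab.
Inner hash: even-index sum = 721 mod 256 = 209; odd-index sum = 584 mod 256 = 72 → d1 48.

d148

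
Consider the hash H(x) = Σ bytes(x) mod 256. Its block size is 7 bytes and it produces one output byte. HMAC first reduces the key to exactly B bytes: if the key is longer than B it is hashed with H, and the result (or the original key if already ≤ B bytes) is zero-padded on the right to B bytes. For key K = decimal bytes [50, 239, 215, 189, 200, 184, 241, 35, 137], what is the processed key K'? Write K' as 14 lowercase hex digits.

|K| = 9 > B = 7, so first hash the key.
H(K): sum = 50+239+215+189+200+184+241+35+137 = 1490; mod 256 = 210 → d2.
Zero-pad H(K) = d2 to 7 bytes: K' = d2 00 00 00 00 00 00.

d2000000000000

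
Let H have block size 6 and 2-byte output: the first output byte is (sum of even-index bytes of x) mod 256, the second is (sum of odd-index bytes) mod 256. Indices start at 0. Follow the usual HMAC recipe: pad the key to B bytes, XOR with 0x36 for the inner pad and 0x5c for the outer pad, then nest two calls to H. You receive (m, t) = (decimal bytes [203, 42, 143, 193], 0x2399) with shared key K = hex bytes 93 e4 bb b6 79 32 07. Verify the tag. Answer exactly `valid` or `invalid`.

Key hex bytes 93 e4 bb b6 79 32 07 is 7 bytes > B = 6, so hash it first: H(key) = ce cc, then zero-pad to 6 bytes: K' = ce cc 00 00 00 00.
K' ⊕ ipad = f8 fa 36 36 36 36; K' ⊕ opad = 92 90 5c 5c 5c 5c.
Inner hash: even-index sum = 702 mod 256 = 190; odd-index sum = 593 mod 256 = 81 → be 51.
Outer hash (recomputed tag): even-index sum = 520 mod 256 = 8; odd-index sum = 409 mod 256 = 153 → 08 99.
Recomputed tag = 0899; claimed = 2399 → mismatch.

invalid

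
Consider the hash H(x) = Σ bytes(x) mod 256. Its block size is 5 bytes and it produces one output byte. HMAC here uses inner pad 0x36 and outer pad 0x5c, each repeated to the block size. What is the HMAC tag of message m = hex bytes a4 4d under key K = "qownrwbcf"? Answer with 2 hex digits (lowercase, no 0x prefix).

ad

Key "qownrwbcf" = 71 6f 77 6e 72 77 62 63 66 is 9 bytes > B = 5, so hash it first: H(key) = d9, then zero-pad to 5 bytes: K' = d9 00 00 00 00.
K' ⊕ ipad = ef 36 36 36 36.  K' ⊕ opad = 85 5c 5c 5c 5c.
Inner input = (K'⊕ipad) ∥ m = ef 36 36 36 36 ∥ a4 4d.
Inner hash: sum = 239+54+54+54+54+164+77 = 696; mod 256 = 184 → b8.
Outer input = (K'⊕opad) ∥ inner = 85 5c 5c 5c 5c ∥ b8.
Outer hash (tag): sum = 133+92+92+92+92+184 = 685; mod 256 = 173 → ad.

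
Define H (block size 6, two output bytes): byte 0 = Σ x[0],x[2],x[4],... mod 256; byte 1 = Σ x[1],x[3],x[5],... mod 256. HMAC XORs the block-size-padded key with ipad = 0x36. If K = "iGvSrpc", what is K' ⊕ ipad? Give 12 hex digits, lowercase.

823c36363636

Key "iGvSrpc" = 69 47 76 53 72 70 63 is 7 bytes > B = 6, so hash it first: H(key) = b4 0a, then zero-pad to 6 bytes: K' = b4 0a 00 00 00 00.
XOR each byte with 0x36: b4⊕36=82, 0a⊕36=3c, 00⊕36=36, 00⊕36=36, 00⊕36=36, 00⊕36=36.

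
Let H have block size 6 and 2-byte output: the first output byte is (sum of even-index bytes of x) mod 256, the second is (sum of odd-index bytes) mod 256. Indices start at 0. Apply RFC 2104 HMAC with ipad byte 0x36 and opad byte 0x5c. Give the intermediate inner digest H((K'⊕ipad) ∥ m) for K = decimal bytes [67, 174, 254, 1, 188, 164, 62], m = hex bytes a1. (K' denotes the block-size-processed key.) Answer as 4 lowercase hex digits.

1ad1

Key decimal bytes [67, 174, 254, 1, 188, 164, 62] = 43 ae fe 01 bc a4 3e is 7 bytes > B = 6, so hash it first: H(key) = 3b 53, then zero-pad to 6 bytes: K' = 3b 53 00 00 00 00.
K' ⊕ ipad = 0d 65 36 36 36 36.
Inner input = 0d 65 36 36 36 36 ∥ a1.
Inner hash: even-index sum = 282 mod 256 = 26; odd-index sum = 209 mod 256 = 209 → 1a d1.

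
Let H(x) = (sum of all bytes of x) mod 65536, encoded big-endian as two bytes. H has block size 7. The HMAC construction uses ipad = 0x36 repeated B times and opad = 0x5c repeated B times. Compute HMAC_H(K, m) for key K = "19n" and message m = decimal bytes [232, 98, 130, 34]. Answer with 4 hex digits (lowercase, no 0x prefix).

02ab

Key "19n" = 31 39 6e is 3 bytes ≤ B = 7; zero-pad to 7 bytes: K' = 31 39 6e 00 00 00 00.
K' ⊕ ipad = 07 0f 58 36 36 36 36.  K' ⊕ opad = 6d 65 32 5c 5c 5c 5c.
Inner input = (K'⊕ipad) ∥ m = 07 0f 58 36 36 36 36 ∥ e8 62 82 22.
Inner hash: sum = 7+15+88+54+54+54+54+232+98+130+34 = 820 → 03 34.
Outer input = (K'⊕opad) ∥ inner = 6d 65 32 5c 5c 5c 5c ∥ 03 34.
Outer hash (tag): sum = 109+101+50+92+92+92+92+3+52 = 683 → 02 ab.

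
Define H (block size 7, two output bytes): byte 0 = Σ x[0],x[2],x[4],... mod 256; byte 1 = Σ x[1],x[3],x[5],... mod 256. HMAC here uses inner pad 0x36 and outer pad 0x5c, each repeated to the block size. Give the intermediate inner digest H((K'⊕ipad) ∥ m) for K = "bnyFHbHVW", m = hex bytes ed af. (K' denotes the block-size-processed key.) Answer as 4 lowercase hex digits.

45b3

Key "bnyFHbHVW" = 62 6e 79 46 48 62 48 56 57 is 9 bytes > B = 7, so hash it first: H(key) = c2 6c, then zero-pad to 7 bytes: K' = c2 6c 00 00 00 00 00.
K' ⊕ ipad = f4 5a 36 36 36 36 36.
Inner input = f4 5a 36 36 36 36 36 ∥ ed af.
Inner hash: even-index sum = 581 mod 256 = 69; odd-index sum = 435 mod 256 = 179 → 45 b3.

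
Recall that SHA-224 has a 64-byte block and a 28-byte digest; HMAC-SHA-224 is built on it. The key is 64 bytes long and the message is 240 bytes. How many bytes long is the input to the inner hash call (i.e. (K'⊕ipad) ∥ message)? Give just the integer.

304

Key is 64 ≤ 64 bytes, zero-padded: |K'| = 64.
Inner input = (K'⊕ipad) ∥ m → 64 + 240 = 304 bytes.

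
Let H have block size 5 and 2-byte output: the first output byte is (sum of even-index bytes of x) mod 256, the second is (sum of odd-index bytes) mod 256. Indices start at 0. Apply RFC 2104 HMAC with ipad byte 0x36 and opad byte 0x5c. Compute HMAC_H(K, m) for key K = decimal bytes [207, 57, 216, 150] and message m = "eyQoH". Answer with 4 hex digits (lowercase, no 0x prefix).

Key decimal bytes [207, 57, 216, 150] = cf 39 d8 96 is 4 bytes ≤ B = 5; zero-pad to 5 bytes: K' = cf 39 d8 96 00.
K' ⊕ ipad = f9 0f ee a0 36.  K' ⊕ opad = 93 65 84 ca 5c.
Inner input = (K'⊕ipad) ∥ m = f9 0f ee a0 36 ∥ 65 79 51 6f 48.
Inner hash: even-index sum = 773 mod 256 = 5; odd-index sum = 429 mod 256 = 173 → 05 ad.
Outer input = (K'⊕opad) ∥ inner = 93 65 84 ca 5c ∥ 05 ad.
Outer hash (tag): even-index sum = 544 mod 256 = 32; odd-index sum = 308 mod 256 = 52 → 20 34.

2034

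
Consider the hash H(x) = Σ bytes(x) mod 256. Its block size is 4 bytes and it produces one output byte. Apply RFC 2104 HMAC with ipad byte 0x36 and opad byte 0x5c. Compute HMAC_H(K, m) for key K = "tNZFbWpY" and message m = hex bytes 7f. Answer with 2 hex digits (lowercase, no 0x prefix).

bf

Key "tNZFbWpY" = 74 4e 5a 46 62 57 70 59 is 8 bytes > B = 4, so hash it first: H(key) = e4, then zero-pad to 4 bytes: K' = e4 00 00 00.
K' ⊕ ipad = d2 36 36 36.  K' ⊕ opad = b8 5c 5c 5c.
Inner input = (K'⊕ipad) ∥ m = d2 36 36 36 ∥ 7f.
Inner hash: sum = 210+54+54+54+127 = 499; mod 256 = 243 → f3.
Outer input = (K'⊕opad) ∥ inner = b8 5c 5c 5c ∥ f3.
Outer hash (tag): sum = 184+92+92+92+243 = 703; mod 256 = 191 → bf.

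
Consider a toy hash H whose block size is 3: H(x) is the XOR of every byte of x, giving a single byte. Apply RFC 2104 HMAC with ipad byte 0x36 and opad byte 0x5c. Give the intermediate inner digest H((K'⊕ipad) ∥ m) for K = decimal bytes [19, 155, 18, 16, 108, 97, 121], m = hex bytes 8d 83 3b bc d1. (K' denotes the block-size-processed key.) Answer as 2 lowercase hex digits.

90

Key decimal bytes [19, 155, 18, 16, 108, 97, 121] = 13 9b 12 10 6c 61 79 is 7 bytes > B = 3, so hash it first: H(key) = fe, then zero-pad to 3 bytes: K' = fe 00 00.
K' ⊕ ipad = c8 36 36.
Inner input = c8 36 36 ∥ 8d 83 3b bc d1.
Inner hash: XOR c8⊕36⊕36⊕8d⊕83⊕3b⊕bc⊕d1 = 90.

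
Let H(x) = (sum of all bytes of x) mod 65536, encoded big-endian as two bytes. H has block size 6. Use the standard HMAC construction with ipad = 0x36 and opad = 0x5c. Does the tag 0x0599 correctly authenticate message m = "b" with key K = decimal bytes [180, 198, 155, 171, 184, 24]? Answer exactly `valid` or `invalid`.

invalid

Key decimal bytes [180, 198, 155, 171, 184, 24] = b4 c6 9b ab b8 18 is exactly B = 6 bytes: K' = b4 c6 9b ab b8 18.
K' ⊕ ipad = 82 f0 ad 9d 8e 2e; K' ⊕ opad = e8 9a c7 f7 e4 44.
Inner hash: sum = 130+240+173+157+142+46+98 = 986 → 03 da.
Outer hash (recomputed tag): sum = 232+154+199+247+228+68+3+218 = 1349 → 05 45.
Recomputed tag = 0545; claimed = 0599 → mismatch.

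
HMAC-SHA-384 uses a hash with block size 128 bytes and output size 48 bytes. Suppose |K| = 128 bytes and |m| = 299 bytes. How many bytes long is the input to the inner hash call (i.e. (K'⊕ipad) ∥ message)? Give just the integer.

Key is 128 ≤ 128 bytes, zero-padded: |K'| = 128.
Inner input = (K'⊕ipad) ∥ m → 128 + 299 = 427 bytes.

427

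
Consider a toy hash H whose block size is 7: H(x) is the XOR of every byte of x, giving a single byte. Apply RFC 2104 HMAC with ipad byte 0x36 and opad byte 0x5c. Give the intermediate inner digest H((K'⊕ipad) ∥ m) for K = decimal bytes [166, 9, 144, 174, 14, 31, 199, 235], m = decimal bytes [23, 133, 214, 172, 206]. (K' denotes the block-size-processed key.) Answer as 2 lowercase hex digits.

bc

Key decimal bytes [166, 9, 144, 174, 14, 31, 199, 235] = a6 09 90 ae 0e 1f c7 eb is 8 bytes > B = 7, so hash it first: H(key) = ac, then zero-pad to 7 bytes: K' = ac 00 00 00 00 00 00.
K' ⊕ ipad = 9a 36 36 36 36 36 36.
Inner input = 9a 36 36 36 36 36 36 ∥ 17 85 d6 ac ce.
Inner hash: XOR 9a⊕36⊕36⊕36⊕36⊕36⊕36⊕17⊕85⊕d6⊕ac⊕ce = bc.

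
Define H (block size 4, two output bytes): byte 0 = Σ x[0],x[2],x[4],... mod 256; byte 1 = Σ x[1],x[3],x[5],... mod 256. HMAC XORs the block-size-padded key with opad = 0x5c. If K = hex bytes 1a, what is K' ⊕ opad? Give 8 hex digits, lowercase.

465c5c5c

Key hex bytes 1a is 1 byte ≤ B = 4; zero-pad to 4 bytes: K' = 1a 00 00 00.
XOR each byte with 0x5c: 1a⊕5c=46, 00⊕5c=5c, 00⊕5c=5c, 00⊕5c=5c.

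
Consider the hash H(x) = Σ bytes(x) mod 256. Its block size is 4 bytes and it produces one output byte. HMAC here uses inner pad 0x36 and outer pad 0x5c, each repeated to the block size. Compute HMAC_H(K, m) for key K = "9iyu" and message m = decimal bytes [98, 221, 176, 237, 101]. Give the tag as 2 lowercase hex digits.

29

Key "9iyu" = 39 69 79 75 is exactly B = 4 bytes: K' = 39 69 79 75.
K' ⊕ ipad = 0f 5f 4f 43.  K' ⊕ opad = 65 35 25 29.
Inner input = (K'⊕ipad) ∥ m = 0f 5f 4f 43 ∥ 62 dd b0 ed 65.
Inner hash: sum = 15+95+79+67+98+221+176+237+101 = 1089; mod 256 = 65 → 41.
Outer input = (K'⊕opad) ∥ inner = 65 35 25 29 ∥ 41.
Outer hash (tag): sum = 101+53+37+41+65 = 297; mod 256 = 41 → 29.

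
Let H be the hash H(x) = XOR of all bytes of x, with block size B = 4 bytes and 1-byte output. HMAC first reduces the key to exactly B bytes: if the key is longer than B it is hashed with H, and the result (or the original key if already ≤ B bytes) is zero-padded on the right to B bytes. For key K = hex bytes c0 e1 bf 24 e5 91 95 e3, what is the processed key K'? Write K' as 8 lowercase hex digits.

|K| = 8 > B = 4, so first hash the key.
H(K): XOR c0⊕e1⊕bf⊕24⊕e5⊕91⊕95⊕e3 = b8.
Zero-pad H(K) = b8 to 4 bytes: K' = b8 00 00 00.

b8000000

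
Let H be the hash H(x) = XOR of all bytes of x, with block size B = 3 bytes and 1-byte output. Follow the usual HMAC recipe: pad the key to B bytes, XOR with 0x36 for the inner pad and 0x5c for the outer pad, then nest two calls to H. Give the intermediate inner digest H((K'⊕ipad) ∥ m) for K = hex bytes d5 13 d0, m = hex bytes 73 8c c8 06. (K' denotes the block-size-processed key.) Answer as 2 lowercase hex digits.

11

Key hex bytes d5 13 d0 is exactly B = 3 bytes: K' = d5 13 d0.
K' ⊕ ipad = e3 25 e6.
Inner input = e3 25 e6 ∥ 73 8c c8 06.
Inner hash: XOR e3⊕25⊕e6⊕73⊕8c⊕c8⊕06 = 11.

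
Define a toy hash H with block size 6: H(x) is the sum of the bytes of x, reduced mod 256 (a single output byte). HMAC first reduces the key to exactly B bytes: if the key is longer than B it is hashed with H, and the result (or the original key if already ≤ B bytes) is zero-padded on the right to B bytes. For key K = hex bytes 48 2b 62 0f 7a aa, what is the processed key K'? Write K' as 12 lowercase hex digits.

Key hex bytes 48 2b 62 0f 7a aa is exactly B = 6 bytes: K' = 48 2b 62 0f 7a aa.

482b620f7aaa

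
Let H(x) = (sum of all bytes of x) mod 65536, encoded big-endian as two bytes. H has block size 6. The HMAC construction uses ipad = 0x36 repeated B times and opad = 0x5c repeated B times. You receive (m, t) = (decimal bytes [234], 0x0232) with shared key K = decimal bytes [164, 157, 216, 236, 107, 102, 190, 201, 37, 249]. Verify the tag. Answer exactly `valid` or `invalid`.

Key decimal bytes [164, 157, 216, 236, 107, 102, 190, 201, 37, 249] = a4 9d d8 ec 6b 66 be c9 25 f9 is 10 bytes > B = 6, so hash it first: H(key) = 06 7b, then zero-pad to 6 bytes: K' = 06 7b 00 00 00 00.
K' ⊕ ipad = 30 4d 36 36 36 36; K' ⊕ opad = 5a 27 5c 5c 5c 5c.
Inner hash: sum = 48+77+54+54+54+54+234 = 575 → 02 3f.
Outer hash (recomputed tag): sum = 90+39+92+92+92+92+2+63 = 562 → 02 32.
Recomputed tag = 0232; claimed = 0232 → match.

valid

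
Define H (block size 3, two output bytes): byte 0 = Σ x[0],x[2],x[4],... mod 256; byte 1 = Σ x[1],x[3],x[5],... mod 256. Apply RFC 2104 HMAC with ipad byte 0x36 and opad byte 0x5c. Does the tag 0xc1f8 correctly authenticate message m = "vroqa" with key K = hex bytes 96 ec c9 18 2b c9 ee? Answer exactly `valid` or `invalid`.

Key hex bytes 96 ec c9 18 2b c9 ee is 7 bytes > B = 3, so hash it first: H(key) = 78 cd, then zero-pad to 3 bytes: K' = 78 cd 00.
K' ⊕ ipad = 4e fb 36; K' ⊕ opad = 24 91 5c.
Inner hash: even-index sum = 359 mod 256 = 103; odd-index sum = 577 mod 256 = 65 → 67 41.
Outer hash (recomputed tag): even-index sum = 193 mod 256 = 193; odd-index sum = 248 mod 256 = 248 → c1 f8.
Recomputed tag = c1f8; claimed = c1f8 → match.

valid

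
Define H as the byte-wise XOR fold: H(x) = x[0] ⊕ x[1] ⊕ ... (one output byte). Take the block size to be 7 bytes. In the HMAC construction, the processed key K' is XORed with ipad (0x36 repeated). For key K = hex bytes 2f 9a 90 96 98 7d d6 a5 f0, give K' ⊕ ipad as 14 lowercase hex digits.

e3363636363636

Key hex bytes 2f 9a 90 96 98 7d d6 a5 f0 is 9 bytes > B = 7, so hash it first: H(key) = d5, then zero-pad to 7 bytes: K' = d5 00 00 00 00 00 00.
XOR each byte with 0x36: d5⊕36=e3, 00⊕36=36, 00⊕36=36, 00⊕36=36, 00⊕36=36, 00⊕36=36, 00⊕36=36.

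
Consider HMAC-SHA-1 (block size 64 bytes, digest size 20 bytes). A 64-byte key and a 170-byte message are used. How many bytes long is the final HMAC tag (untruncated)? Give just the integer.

20

The tag is one SHA-1 digest: 20 bytes.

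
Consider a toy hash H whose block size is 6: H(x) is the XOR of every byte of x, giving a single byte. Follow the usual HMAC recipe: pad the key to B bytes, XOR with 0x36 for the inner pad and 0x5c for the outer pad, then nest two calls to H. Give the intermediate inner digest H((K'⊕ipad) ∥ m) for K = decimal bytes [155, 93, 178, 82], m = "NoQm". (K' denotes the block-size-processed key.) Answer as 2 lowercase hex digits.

Key decimal bytes [155, 93, 178, 82] = 9b 5d b2 52 is 4 bytes ≤ B = 6; zero-pad to 6 bytes: K' = 9b 5d b2 52 00 00.
K' ⊕ ipad = ad 6b 84 64 36 36.
Inner input = ad 6b 84 64 36 36 ∥ 4e 6f 51 6d.
Inner hash: XOR ad⊕6b⊕84⊕64⊕36⊕36⊕4e⊕6f⊕51⊕6d = 3b.

3b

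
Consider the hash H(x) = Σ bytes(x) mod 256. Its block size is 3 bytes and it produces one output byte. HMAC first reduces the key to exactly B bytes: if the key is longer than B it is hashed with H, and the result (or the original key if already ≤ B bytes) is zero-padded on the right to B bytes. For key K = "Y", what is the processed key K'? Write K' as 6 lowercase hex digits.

Key "Y" = 59 is 1 byte ≤ B = 3; zero-pad to 3 bytes: K' = 59 00 00.

590000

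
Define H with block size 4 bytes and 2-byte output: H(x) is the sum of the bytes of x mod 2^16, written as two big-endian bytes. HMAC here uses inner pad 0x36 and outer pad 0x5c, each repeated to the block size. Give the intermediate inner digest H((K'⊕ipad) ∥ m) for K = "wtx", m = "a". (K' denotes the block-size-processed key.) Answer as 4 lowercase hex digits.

0168

Key "wtx" = 77 74 78 is 3 bytes ≤ B = 4; zero-pad to 4 bytes: K' = 77 74 78 00.
K' ⊕ ipad = 41 42 4e 36.
Inner input = 41 42 4e 36 ∥ 61.
Inner hash: sum = 65+66+78+54+97 = 360 → 01 68.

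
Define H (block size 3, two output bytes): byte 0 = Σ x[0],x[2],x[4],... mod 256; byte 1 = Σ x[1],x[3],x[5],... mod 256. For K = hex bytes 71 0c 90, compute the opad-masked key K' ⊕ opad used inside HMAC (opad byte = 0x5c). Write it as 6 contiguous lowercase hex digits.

2d50cc

Key hex bytes 71 0c 90 is exactly B = 3 bytes: K' = 71 0c 90.
XOR each byte with 0x5c: 71⊕5c=2d, 0c⊕5c=50, 90⊕5c=cc.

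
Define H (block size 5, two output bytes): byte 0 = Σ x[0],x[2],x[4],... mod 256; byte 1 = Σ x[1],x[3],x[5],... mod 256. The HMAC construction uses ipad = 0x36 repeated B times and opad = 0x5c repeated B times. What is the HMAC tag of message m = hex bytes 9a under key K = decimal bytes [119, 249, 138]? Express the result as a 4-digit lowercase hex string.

Key decimal bytes [119, 249, 138] = 77 f9 8a is 3 bytes ≤ B = 5; zero-pad to 5 bytes: K' = 77 f9 8a 00 00.
K' ⊕ ipad = 41 cf bc 36 36.  K' ⊕ opad = 2b a5 d6 5c 5c.
Inner input = (K'⊕ipad) ∥ m = 41 cf bc 36 36 ∥ 9a.
Inner hash: even-index sum = 307 mod 256 = 51; odd-index sum = 415 mod 256 = 159 → 33 9f.
Outer input = (K'⊕opad) ∥ inner = 2b a5 d6 5c 5c ∥ 33 9f.
Outer hash (tag): even-index sum = 508 mod 256 = 252; odd-index sum = 308 mod 256 = 52 → fc 34.

fc34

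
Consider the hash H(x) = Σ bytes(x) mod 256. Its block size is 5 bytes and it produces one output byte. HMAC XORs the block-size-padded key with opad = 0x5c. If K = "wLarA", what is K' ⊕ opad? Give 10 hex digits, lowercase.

2b103d2e1d

Key "wLarA" = 77 4c 61 72 41 is exactly B = 5 bytes: K' = 77 4c 61 72 41.
XOR each byte with 0x5c: 77⊕5c=2b, 4c⊕5c=10, 61⊕5c=3d, 72⊕5c=2e, 41⊕5c=1d.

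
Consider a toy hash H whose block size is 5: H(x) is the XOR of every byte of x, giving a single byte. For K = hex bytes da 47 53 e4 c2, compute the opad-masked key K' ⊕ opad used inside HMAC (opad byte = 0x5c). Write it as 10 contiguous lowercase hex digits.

861b0fb89e

Key hex bytes da 47 53 e4 c2 is exactly B = 5 bytes: K' = da 47 53 e4 c2.
XOR each byte with 0x5c: da⊕5c=86, 47⊕5c=1b, 53⊕5c=0f, e4⊕5c=b8, c2⊕5c=9e.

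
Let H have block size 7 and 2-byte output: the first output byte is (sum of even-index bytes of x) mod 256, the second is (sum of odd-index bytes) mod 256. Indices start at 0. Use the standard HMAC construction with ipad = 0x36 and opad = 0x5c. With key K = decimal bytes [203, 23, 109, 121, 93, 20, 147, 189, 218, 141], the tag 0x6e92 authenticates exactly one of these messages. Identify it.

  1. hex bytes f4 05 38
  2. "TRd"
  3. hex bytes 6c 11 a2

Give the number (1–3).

Key decimal bytes [203, 23, 109, 121, 93, 20, 147, 189, 218, 141] = cb 17 6d 79 5d 14 93 bd da 8d is 10 bytes > B = 7, so hash it first: H(key) = 02 ee, then zero-pad to 7 bytes: K' = 02 ee 00 00 00 00 00.
K' ⊕ ipad = 34 d8 36 36 36 36 36; K' ⊕ opad = 5e b2 5c 5c 5c 5c 5c.
m1: inner = H(34 d8 36 36 36 36 36 f4 05 38) = db 70; tag = H(5e b2 5c 5c 5c 5c 5c db 70) = e245
m2: inner = H(34 d8 36 36 36 36 36 54 52 64) = 28 fc; tag = H(5e b2 5c 5c 5c 5c 5c 28 fc) = 6e92 ← matches
m3: inner = H(34 d8 36 36 36 36 36 6c 11 a2) = e7 52; tag = H(5e b2 5c 5c 5c 5c 5c e7 52) = c451

2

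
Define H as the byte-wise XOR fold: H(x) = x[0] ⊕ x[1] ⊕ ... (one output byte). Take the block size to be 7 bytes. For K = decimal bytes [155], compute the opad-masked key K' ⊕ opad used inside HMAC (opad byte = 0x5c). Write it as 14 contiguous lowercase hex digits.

c75c5c5c5c5c5c

Key decimal bytes [155] = 9b is 1 byte ≤ B = 7; zero-pad to 7 bytes: K' = 9b 00 00 00 00 00 00.
XOR each byte with 0x5c: 9b⊕5c=c7, 00⊕5c=5c, 00⊕5c=5c, 00⊕5c=5c, 00⊕5c=5c, 00⊕5c=5c, 00⊕5c=5c.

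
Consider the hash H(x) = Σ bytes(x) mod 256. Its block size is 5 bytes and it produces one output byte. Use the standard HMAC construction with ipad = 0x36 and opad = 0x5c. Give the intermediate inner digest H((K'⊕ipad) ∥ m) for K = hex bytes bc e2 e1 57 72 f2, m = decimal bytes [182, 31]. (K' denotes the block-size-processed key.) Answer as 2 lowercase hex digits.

b9

Key hex bytes bc e2 e1 57 72 f2 is 6 bytes > B = 5, so hash it first: H(key) = 3a, then zero-pad to 5 bytes: K' = 3a 00 00 00 00.
K' ⊕ ipad = 0c 36 36 36 36.
Inner input = 0c 36 36 36 36 ∥ b6 1f.
Inner hash: sum = 12+54+54+54+54+182+31 = 441; mod 256 = 185 → b9.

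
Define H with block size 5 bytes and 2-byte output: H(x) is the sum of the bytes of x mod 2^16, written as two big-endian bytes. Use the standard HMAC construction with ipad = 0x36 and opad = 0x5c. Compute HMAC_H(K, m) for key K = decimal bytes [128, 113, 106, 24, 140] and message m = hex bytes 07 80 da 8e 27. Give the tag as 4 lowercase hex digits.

Key decimal bytes [128, 113, 106, 24, 140] = 80 71 6a 18 8c is exactly B = 5 bytes: K' = 80 71 6a 18 8c.
K' ⊕ ipad = b6 47 5c 2e ba.  K' ⊕ opad = dc 2d 36 44 d0.
Inner input = (K'⊕ipad) ∥ m = b6 47 5c 2e ba ∥ 07 80 da 8e 27.
Inner hash: sum = 182+71+92+46+186+7+128+218+142+39 = 1111 → 04 57.
Outer input = (K'⊕opad) ∥ inner = dc 2d 36 44 d0 ∥ 04 57.
Outer hash (tag): sum = 220+45+54+68+208+4+87 = 686 → 02 ae.

02ae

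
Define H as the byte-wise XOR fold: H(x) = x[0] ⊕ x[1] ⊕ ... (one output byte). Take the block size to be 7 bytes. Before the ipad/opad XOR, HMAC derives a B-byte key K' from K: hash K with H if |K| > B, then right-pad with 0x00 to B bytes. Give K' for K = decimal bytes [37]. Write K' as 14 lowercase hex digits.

Key decimal bytes [37] = 25 is 1 byte ≤ B = 7; zero-pad to 7 bytes: K' = 25 00 00 00 00 00 00.

25000000000000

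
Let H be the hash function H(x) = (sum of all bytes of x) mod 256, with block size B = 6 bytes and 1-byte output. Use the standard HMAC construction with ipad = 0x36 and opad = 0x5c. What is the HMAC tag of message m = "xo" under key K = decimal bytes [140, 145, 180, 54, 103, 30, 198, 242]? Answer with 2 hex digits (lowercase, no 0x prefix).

Key decimal bytes [140, 145, 180, 54, 103, 30, 198, 242] = 8c 91 b4 36 67 1e c6 f2 is 8 bytes > B = 6, so hash it first: H(key) = 44, then zero-pad to 6 bytes: K' = 44 00 00 00 00 00.
K' ⊕ ipad = 72 36 36 36 36 36.  K' ⊕ opad = 18 5c 5c 5c 5c 5c.
Inner input = (K'⊕ipad) ∥ m = 72 36 36 36 36 36 ∥ 78 6f.
Inner hash: sum = 114+54+54+54+54+54+120+111 = 615; mod 256 = 103 → 67.
Outer input = (K'⊕opad) ∥ inner = 18 5c 5c 5c 5c 5c ∥ 67.
Outer hash (tag): sum = 24+92+92+92+92+92+103 = 587; mod 256 = 75 → 4b.

4b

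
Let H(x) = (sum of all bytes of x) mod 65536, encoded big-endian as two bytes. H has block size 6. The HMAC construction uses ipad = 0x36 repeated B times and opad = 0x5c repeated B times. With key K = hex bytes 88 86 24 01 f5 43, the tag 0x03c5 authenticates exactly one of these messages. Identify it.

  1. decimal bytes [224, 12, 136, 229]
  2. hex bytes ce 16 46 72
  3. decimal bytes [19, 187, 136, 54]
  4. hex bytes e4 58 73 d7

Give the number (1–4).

Key hex bytes 88 86 24 01 f5 43 is exactly B = 6 bytes: K' = 88 86 24 01 f5 43.
K' ⊕ ipad = be b0 12 37 c3 75; K' ⊕ opad = d4 da 78 5d a9 1f.
m1: inner = H(be b0 12 37 c3 75 e0 0c 88 e5) = 05 48; tag = H(d4 da 78 5d a9 1f 05 48) = 0398
m2: inner = H(be b0 12 37 c3 75 ce 16 46 72) = 04 8b; tag = H(d4 da 78 5d a9 1f 04 8b) = 03da
m3: inner = H(be b0 12 37 c3 75 13 bb 88 36) = 04 7b; tag = H(d4 da 78 5d a9 1f 04 7b) = 03ca
m4: inner = H(be b0 12 37 c3 75 e4 58 73 d7) = 05 75; tag = H(d4 da 78 5d a9 1f 05 75) = 03c5 ← matches

4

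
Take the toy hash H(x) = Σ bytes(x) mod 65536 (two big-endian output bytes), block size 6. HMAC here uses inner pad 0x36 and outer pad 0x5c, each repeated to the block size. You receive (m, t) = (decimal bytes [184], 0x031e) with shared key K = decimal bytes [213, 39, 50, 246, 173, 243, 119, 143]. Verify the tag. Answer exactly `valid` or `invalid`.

Key decimal bytes [213, 39, 50, 246, 173, 243, 119, 143] = d5 27 32 f6 ad f3 77 8f is 8 bytes > B = 6, so hash it first: H(key) = 04 ca, then zero-pad to 6 bytes: K' = 04 ca 00 00 00 00.
K' ⊕ ipad = 32 fc 36 36 36 36; K' ⊕ opad = 58 96 5c 5c 5c 5c.
Inner hash: sum = 50+252+54+54+54+54+184 = 702 → 02 be.
Outer hash (recomputed tag): sum = 88+150+92+92+92+92+2+190 = 798 → 03 1e.
Recomputed tag = 031e; claimed = 031e → match.

valid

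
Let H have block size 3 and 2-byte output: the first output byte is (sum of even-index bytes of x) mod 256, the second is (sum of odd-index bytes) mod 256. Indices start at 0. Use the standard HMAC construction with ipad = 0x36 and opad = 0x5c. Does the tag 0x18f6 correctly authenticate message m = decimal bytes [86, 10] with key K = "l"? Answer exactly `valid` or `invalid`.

Key "l" = 6c is 1 byte ≤ B = 3; zero-pad to 3 bytes: K' = 6c 00 00.
K' ⊕ ipad = 5a 36 36; K' ⊕ opad = 30 5c 5c.
Inner hash: even-index sum = 154 mod 256 = 154; odd-index sum = 140 mod 256 = 140 → 9a 8c.
Outer hash (recomputed tag): even-index sum = 280 mod 256 = 24; odd-index sum = 246 mod 256 = 246 → 18 f6.
Recomputed tag = 18f6; claimed = 18f6 → match.

valid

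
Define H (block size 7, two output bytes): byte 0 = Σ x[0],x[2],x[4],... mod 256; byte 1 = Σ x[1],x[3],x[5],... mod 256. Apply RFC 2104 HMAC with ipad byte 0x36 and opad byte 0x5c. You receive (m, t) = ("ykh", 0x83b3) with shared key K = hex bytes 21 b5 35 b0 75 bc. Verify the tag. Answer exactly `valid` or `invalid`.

Key hex bytes 21 b5 35 b0 75 bc is 6 bytes ≤ B = 7; zero-pad to 7 bytes: K' = 21 b5 35 b0 75 bc 00.
K' ⊕ ipad = 17 83 03 86 43 8a 36; K' ⊕ opad = 7d e9 69 ec 29 e0 5c.
Inner hash: even-index sum = 254 mod 256 = 254; odd-index sum = 628 mod 256 = 116 → fe 74.
Outer hash (recomputed tag): even-index sum = 479 mod 256 = 223; odd-index sum = 947 mod 256 = 179 → df b3.
Recomputed tag = dfb3; claimed = 83b3 → mismatch.

invalid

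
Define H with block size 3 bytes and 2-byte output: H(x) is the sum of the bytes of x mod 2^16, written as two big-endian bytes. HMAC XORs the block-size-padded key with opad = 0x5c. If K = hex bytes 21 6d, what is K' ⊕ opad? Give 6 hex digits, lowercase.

Key hex bytes 21 6d is 2 bytes ≤ B = 3; zero-pad to 3 bytes: K' = 21 6d 00.
XOR each byte with 0x5c: 21⊕5c=7d, 6d⊕5c=31, 00⊕5c=5c.

7d315c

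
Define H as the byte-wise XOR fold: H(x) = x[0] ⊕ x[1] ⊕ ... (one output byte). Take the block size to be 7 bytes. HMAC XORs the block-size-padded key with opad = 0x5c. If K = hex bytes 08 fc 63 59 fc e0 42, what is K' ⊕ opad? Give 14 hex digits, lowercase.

Key hex bytes 08 fc 63 59 fc e0 42 is exactly B = 7 bytes: K' = 08 fc 63 59 fc e0 42.
XOR each byte with 0x5c: 08⊕5c=54, fc⊕5c=a0, 63⊕5c=3f, 59⊕5c=05, fc⊕5c=a0, e0⊕5c=bc, 42⊕5c=1e.

54a03f05a0bc1e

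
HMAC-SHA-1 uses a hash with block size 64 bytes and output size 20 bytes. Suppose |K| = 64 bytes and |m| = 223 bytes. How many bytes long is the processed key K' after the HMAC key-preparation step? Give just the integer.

64

Key is 64 ≤ 64 bytes, zero-padded: |K'| = 64.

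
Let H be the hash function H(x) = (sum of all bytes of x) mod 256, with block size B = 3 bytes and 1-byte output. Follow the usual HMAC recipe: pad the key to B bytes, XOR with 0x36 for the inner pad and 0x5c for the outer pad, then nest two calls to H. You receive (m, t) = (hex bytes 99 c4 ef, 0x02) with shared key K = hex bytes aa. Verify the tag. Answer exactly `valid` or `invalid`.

valid

Key hex bytes aa is 1 byte ≤ B = 3; zero-pad to 3 bytes: K' = aa 00 00.
K' ⊕ ipad = 9c 36 36; K' ⊕ opad = f6 5c 5c.
Inner hash: sum = 156+54+54+153+196+239 = 852; mod 256 = 84 → 54.
Outer hash (recomputed tag): sum = 246+92+92+84 = 514; mod 256 = 2 → 02.
Recomputed tag = 02; claimed = 02 → match.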